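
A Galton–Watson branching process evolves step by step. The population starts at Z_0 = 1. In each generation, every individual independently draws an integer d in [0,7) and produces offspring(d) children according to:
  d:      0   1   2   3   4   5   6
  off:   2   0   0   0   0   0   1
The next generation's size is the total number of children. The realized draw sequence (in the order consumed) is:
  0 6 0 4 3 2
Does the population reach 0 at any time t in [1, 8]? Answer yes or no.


gen 0: Z_0=1, draws=[0], offspring=[2], Z_1=2
gen 1: Z_1=2, draws=[6, 0], offspring=[1, 2], Z_2=3
gen 2: Z_2=3, draws=[4, 3, 2], offspring=[0, 0, 0], Z_3=0
gen 3: Z_3=0, draws=[], offspring=[], Z_4=0
gen 4: Z_4=0, draws=[], offspring=[], Z_5=0
gen 5: Z_5=0, draws=[], offspring=[], Z_6=0
gen 6: Z_6=0, draws=[], offspring=[], Z_7=0
gen 7: Z_7=0, draws=[], offspring=[], Z_8=0

yes


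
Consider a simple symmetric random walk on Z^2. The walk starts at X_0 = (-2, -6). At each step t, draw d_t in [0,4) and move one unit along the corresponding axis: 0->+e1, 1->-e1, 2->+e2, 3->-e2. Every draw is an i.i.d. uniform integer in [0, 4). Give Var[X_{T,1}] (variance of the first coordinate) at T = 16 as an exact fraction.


Outcome values over d=0..3: [1, -1, 0, 0]
Σy = 0, Σy² = 2, M = 4
μ = 0/4 = 0,  σ² = 2/4 − (0)² = 1/2
Independent increments: Var[X_16] = 16·σ² = 16·(1/2) = 8

8


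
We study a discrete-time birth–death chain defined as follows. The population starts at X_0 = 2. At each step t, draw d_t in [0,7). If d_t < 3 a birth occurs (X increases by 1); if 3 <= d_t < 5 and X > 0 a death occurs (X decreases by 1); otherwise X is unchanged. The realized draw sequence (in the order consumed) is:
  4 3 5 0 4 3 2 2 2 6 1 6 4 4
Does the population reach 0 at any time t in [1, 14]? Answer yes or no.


t=0: X=2, d=4 → death, X_1=1
t=1: X=1, d=3 → death, X_2=0
t=2: X=0, d=5 → hold, X_3=0
t=3: X=0, d=0 → birth, X_4=1
t=4: X=1, d=4 → death, X_5=0
t=5: X=0, d=3 → hold, X_6=0
t=6: X=0, d=2 → birth, X_7=1
t=7: X=1, d=2 → birth, X_8=2
t=8: X=2, d=2 → birth, X_9=3
t=9: X=3, d=6 → hold, X_10=3
t=10: X=3, d=1 → birth, X_11=4
t=11: X=4, d=6 → hold, X_12=4
t=12: X=4, d=4 → death, X_13=3
t=13: X=3, d=4 → death, X_14=2

yes


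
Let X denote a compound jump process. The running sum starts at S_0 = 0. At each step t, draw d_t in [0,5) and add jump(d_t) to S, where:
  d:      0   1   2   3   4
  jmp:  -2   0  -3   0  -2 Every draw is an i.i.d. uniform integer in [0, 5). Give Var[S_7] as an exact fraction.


Outcome values over d=0..4: [-2, 0, -3, 0, -2]
Σy = -7, Σy² = 17, M = 5
μ = -7/5 = -7/5,  σ² = 17/5 − (-7/5)² = 36/25
Independent increments: Var[S_7] = 7·σ² = 7·(36/25) = 252/25

252/25


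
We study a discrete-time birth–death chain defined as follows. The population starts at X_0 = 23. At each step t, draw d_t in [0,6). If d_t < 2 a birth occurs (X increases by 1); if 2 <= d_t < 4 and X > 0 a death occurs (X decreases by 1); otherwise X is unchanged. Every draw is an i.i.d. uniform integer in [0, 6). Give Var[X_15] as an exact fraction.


X can drop by at most 1 per step and X_0 = 23 > T = 15, so X_t >= 23 − t >= 8 > 0 for every t <= 15: the floor at 0 (the 'and X > 0' condition) never binds. Hence X_15 = X_0 + Σ_{t<15} Y_t with i.i.d. increments Y_t = y(d_t) ∈ {+1, −1, 0}.
Outcome values over d=0..5: [1, 1, -1, -1, 0, 0]
Σy = 0, Σy² = 4, M = 6
μ = 0/6 = 0,  σ² = 4/6 − (0)² = 2/3
Independent increments: Var[X_15] = 15·σ² = 15·(2/3) = 10

10


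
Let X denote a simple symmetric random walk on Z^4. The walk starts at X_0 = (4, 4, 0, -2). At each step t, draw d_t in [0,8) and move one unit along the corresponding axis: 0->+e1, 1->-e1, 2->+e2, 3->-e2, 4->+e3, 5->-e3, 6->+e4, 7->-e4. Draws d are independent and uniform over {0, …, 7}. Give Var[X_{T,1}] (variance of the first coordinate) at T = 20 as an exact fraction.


Outcome values over d=0..7: [1, -1, 0, 0, 0, 0, 0, 0]
Σy = 0, Σy² = 2, M = 8
μ = 0/8 = 0,  σ² = 2/8 − (0)² = 1/4
Independent increments: Var[X_20] = 20·σ² = 20·(1/4) = 5

5


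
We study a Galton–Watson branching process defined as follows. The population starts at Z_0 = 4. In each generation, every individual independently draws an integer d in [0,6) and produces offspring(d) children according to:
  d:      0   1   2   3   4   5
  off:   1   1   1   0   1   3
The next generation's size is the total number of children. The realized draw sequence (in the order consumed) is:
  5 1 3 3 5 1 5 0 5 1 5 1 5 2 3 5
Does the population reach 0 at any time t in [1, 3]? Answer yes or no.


gen 0: Z_0=4, draws=[5, 1, 3, 3], offspring=[3, 1, 0, 0], Z_1=4
gen 1: Z_1=4, draws=[5, 1, 5, 0], offspring=[3, 1, 3, 1], Z_2=8
gen 2: Z_2=8, draws=[5, 1, 5, 1, 5, 2, 3, 5], offspring=[3, 1, 3, 1, 3, 1, 0, 3], Z_3=15

no


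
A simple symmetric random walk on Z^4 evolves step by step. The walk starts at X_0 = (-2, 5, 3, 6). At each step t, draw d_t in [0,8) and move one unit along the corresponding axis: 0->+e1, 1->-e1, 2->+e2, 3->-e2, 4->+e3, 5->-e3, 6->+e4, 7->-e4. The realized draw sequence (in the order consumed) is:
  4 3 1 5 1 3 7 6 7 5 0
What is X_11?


t=0: X=(-2, 5, 3, 6), d=4 → +e3, X_1=(-2, 5, 4, 6)
t=1: X=(-2, 5, 4, 6), d=3 → -e2, X_2=(-2, 4, 4, 6)
t=2: X=(-2, 4, 4, 6), d=1 → -e1, X_3=(-3, 4, 4, 6)
t=3: X=(-3, 4, 4, 6), d=5 → -e3, X_4=(-3, 4, 3, 6)
t=4: X=(-3, 4, 3, 6), d=1 → -e1, X_5=(-4, 4, 3, 6)
t=5: X=(-4, 4, 3, 6), d=3 → -e2, X_6=(-4, 3, 3, 6)
t=6: X=(-4, 3, 3, 6), d=7 → -e4, X_7=(-4, 3, 3, 5)
t=7: X=(-4, 3, 3, 5), d=6 → +e4, X_8=(-4, 3, 3, 6)
t=8: X=(-4, 3, 3, 6), d=7 → -e4, X_9=(-4, 3, 3, 5)
t=9: X=(-4, 3, 3, 5), d=5 → -e3, X_10=(-4, 3, 2, 5)
t=10: X=(-4, 3, 2, 5), d=0 → +e1, X_11=(-3, 3, 2, 5)

(-3, 3, 2, 5)


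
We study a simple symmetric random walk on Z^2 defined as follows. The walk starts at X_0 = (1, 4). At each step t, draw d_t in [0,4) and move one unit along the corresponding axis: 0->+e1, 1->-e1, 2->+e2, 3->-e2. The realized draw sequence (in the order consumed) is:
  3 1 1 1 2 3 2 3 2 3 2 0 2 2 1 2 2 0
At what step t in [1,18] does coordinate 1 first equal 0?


2

t=0: X=(1, 4), d=3 → -e2, X_1=(1, 3)
t=1: X=(1, 3), d=1 → -e1, X_2=(0, 3)
t=2: X=(0, 3), d=1 → -e1, X_3=(-1, 3)
t=3: X=(-1, 3), d=1 → -e1, X_4=(-2, 3)
t=4: X=(-2, 3), d=2 → +e2, X_5=(-2, 4)
t=5: X=(-2, 4), d=3 → -e2, X_6=(-2, 3)
t=6: X=(-2, 3), d=2 → +e2, X_7=(-2, 4)
t=7: X=(-2, 4), d=3 → -e2, X_8=(-2, 3)
t=8: X=(-2, 3), d=2 → +e2, X_9=(-2, 4)
t=9: X=(-2, 4), d=3 → -e2, X_10=(-2, 3)
t=10: X=(-2, 3), d=2 → +e2, X_11=(-2, 4)
t=11: X=(-2, 4), d=0 → +e1, X_12=(-1, 4)
t=12: X=(-1, 4), d=2 → +e2, X_13=(-1, 5)
t=13: X=(-1, 5), d=2 → +e2, X_14=(-1, 6)
t=14: X=(-1, 6), d=1 → -e1, X_15=(-2, 6)
t=15: X=(-2, 6), d=2 → +e2, X_16=(-2, 7)
t=16: X=(-2, 7), d=2 → +e2, X_17=(-2, 8)
t=17: X=(-2, 8), d=0 → +e1, X_18=(-1, 8)


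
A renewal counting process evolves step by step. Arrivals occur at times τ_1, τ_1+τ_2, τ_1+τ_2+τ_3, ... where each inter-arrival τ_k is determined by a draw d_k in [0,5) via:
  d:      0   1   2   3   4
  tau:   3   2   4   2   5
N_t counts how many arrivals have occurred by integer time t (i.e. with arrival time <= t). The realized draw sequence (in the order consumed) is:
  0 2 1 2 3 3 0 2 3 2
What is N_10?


draw d_1=0: τ_1=3, arrival time A_1=3
draw d_2=2: τ_2=4, arrival time A_2=7
draw d_3=1: τ_3=2, arrival time A_3=9
draw d_4=2: τ_4=4, arrival time A_4=13
draw d_5=3: τ_5=2, arrival time A_5=15
draw d_6=3: τ_6=2, arrival time A_6=17
draw d_7=0: τ_7=3, arrival time A_7=20
draw d_8=2: τ_8=4, arrival time A_8=24
draw d_9=3: τ_9=2, arrival time A_9=26
draw d_10=2: τ_10=4, arrival time A_10=30
N_t over t=0..10: 0:0 1:0 2:0 3:1 4:1 5:1 6:1 7:2 8:2 9:3 10:3

3


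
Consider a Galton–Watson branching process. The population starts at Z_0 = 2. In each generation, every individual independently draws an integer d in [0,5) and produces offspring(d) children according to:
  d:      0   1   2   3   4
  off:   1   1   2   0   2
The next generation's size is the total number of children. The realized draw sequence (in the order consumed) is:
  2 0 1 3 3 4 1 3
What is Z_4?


gen 0: Z_0=2, draws=[2, 0], offspring=[2, 1], Z_1=3
gen 1: Z_1=3, draws=[1, 3, 3], offspring=[1, 0, 0], Z_2=1
gen 2: Z_2=1, draws=[4], offspring=[2], Z_3=2
gen 3: Z_3=2, draws=[1, 3], offspring=[1, 0], Z_4=1

1


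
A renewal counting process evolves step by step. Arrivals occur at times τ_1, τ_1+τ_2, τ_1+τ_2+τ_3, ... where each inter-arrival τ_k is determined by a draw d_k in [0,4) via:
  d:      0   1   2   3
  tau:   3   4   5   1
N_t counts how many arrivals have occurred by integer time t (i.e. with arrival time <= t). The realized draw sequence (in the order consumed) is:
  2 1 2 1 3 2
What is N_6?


draw d_1=2: τ_1=5, arrival time A_1=5
draw d_2=1: τ_2=4, arrival time A_2=9
draw d_3=2: τ_3=5, arrival time A_3=14
draw d_4=1: τ_4=4, arrival time A_4=18
draw d_5=3: τ_5=1, arrival time A_5=19
draw d_6=2: τ_6=5, arrival time A_6=24
N_t over t=0..6: 0:0 1:0 2:0 3:0 4:0 5:1 6:1

1


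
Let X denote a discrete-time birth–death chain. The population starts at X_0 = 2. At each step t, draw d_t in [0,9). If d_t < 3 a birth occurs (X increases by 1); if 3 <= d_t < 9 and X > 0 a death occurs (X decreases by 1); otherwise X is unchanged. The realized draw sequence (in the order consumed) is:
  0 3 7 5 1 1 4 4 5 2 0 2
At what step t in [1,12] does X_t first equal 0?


4

t=0: X=2, d=0 → birth, X_1=3
t=1: X=3, d=3 → death, X_2=2
t=2: X=2, d=7 → death, X_3=1
t=3: X=1, d=5 → death, X_4=0
t=4: X=0, d=1 → birth, X_5=1
t=5: X=1, d=1 → birth, X_6=2
t=6: X=2, d=4 → death, X_7=1
t=7: X=1, d=4 → death, X_8=0
t=8: X=0, d=5 → hold, X_9=0
t=9: X=0, d=2 → birth, X_10=1
t=10: X=1, d=0 → birth, X_11=2
t=11: X=2, d=2 → birth, X_12=3


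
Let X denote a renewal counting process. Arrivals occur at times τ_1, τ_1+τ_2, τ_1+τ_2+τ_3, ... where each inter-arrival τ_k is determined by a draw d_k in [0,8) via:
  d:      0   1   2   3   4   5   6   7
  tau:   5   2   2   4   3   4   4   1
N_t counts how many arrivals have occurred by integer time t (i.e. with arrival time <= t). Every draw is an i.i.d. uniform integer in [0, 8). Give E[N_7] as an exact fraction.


4092009/2097152

Inter-arrival values over d=0..7: [5, 2, 2, 4, 3, 4, 4, 1]
Each d has probability 1/8, so the pmf of τ is: f(1) = 1/8, f(2) = 1/4, f(3) = 1/8, f(4) = 3/8, f(5) = 1/8
Renewal equation for m(n) = E[N_n]: condition on τ_1 = k (if k <= n, one arrival plus a fresh copy on the remaining n−k steps): m(n) = F(n) + Σ_{k<=n} f(k)·m(n−k), where F(n) = P(τ <= n) and m(0) = 0
m(1) = F(1) = 1/8
m(2) = F(2) + f(1)·m(1) = 3/8 + 1/8·1/8 = 25/64
m(3) = F(3) + f(1)·m(2) + f(2)·m(1) = 1/2 + 1/8·25/64 + 1/4·1/8 = 297/512
m(4) = F(4) + f(1)·m(3) + f(2)·m(2) + f(3)·m(1) = 7/8 + 1/8·297/512 + 1/4·25/64 + 1/8·1/8 = 4345/4096
m(5) = F(5) + f(1)·m(4) + f(2)·m(3) + f(3)·m(2) + f(4)·m(1) = 1 + 1/8·4345/4096 + 1/4·297/512 + 1/8·25/64 + 3/8·1/8 = 45001/32768
m(6) = F(6) + f(1)·m(5) + f(2)·m(4) + f(3)·m(3) + f(4)·m(2) + f(5)·m(1) = 1 + 1/8·45001/32768 + 1/4·4345/4096 + 1/8·297/512 + 3/8·25/64 + 1/8·1/8 = 438169/262144
m(7) = F(7) + f(1)·m(6) + f(2)·m(5) + f(3)·m(4) + f(4)·m(3) + f(5)·m(2) = 1 + 1/8·438169/262144 + 1/4·45001/32768 + 1/8·4345/4096 + 3/8·297/512 + 1/8·25/64 = 4092009/2097152
E[N_7] = m(7) = 4092009/2097152


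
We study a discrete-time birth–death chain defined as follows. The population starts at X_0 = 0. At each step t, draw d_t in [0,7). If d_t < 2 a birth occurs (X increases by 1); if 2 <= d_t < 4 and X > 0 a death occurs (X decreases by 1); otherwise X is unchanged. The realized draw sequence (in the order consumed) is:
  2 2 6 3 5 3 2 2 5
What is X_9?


t=0: X=0, d=2 → hold, X_1=0
t=1: X=0, d=2 → hold, X_2=0
t=2: X=0, d=6 → hold, X_3=0
t=3: X=0, d=3 → hold, X_4=0
t=4: X=0, d=5 → hold, X_5=0
t=5: X=0, d=3 → hold, X_6=0
t=6: X=0, d=2 → hold, X_7=0
t=7: X=0, d=2 → hold, X_8=0
t=8: X=0, d=5 → hold, X_9=0

0


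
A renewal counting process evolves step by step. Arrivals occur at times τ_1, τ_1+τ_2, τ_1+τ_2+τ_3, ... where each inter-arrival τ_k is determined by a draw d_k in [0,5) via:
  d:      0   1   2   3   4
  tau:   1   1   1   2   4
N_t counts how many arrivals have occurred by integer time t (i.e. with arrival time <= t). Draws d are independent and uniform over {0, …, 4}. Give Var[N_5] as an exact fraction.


Inter-arrival values over d=0..4: [1, 1, 1, 2, 4]
Each d has probability 1/5, so the pmf of τ is: f(1) = 3/5, f(2) = 1/5, f(4) = 1/5
Let p_n(j) = P(N_n = j), with p_0 = [1]. Condition on τ_1: p_n(0) = P(τ > n), and for j >= 1, p_n(j) = Σ_{k<=n} f(k)·p_{n−k}(j−1)
p_1 = [2/5, 3/5]  (j = 0..1)
p_2 = [1/5, 11/25, 9/25]  (j = 0..2)
p_3 = [1/5, 1/5, 48/125, 27/125]  (j = 0..3)
p_4 = [0, 9/25, 26/125, 189/625, 81/625]  (j = 0..4)
p_5 = [0, 3/25, 47/125, 126/625, 702/3125, 243/3125]  (j = 0..5)
E[N_5] = Σ j·p_5(j) = 8638/3125;  E[N_5²] = Σ j²·p_5(j) = 28052/3125
Var[N_5] = 28052/3125 − (8638/3125)² = 13047456/9765625

13047456/9765625


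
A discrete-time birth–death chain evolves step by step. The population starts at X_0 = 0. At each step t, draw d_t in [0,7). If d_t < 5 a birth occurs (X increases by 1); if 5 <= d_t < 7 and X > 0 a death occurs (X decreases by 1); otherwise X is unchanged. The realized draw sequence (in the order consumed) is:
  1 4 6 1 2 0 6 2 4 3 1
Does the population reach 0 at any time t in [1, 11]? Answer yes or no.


t=0: X=0, d=1 → birth, X_1=1
t=1: X=1, d=4 → birth, X_2=2
t=2: X=2, d=6 → death, X_3=1
t=3: X=1, d=1 → birth, X_4=2
t=4: X=2, d=2 → birth, X_5=3
t=5: X=3, d=0 → birth, X_6=4
t=6: X=4, d=6 → death, X_7=3
t=7: X=3, d=2 → birth, X_8=4
t=8: X=4, d=4 → birth, X_9=5
t=9: X=5, d=3 → birth, X_10=6
t=10: X=6, d=1 → birth, X_11=7

no


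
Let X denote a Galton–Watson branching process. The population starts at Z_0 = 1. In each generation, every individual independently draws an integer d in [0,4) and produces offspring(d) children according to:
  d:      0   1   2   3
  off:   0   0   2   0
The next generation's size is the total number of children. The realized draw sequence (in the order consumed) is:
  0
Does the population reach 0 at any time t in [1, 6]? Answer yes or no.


yes

gen 0: Z_0=1, draws=[0], offspring=[0], Z_1=0
gen 1: Z_1=0, draws=[], offspring=[], Z_2=0
gen 2: Z_2=0, draws=[], offspring=[], Z_3=0
gen 3: Z_3=0, draws=[], offspring=[], Z_4=0
gen 4: Z_4=0, draws=[], offspring=[], Z_5=0
gen 5: Z_5=0, draws=[], offspring=[], Z_6=0


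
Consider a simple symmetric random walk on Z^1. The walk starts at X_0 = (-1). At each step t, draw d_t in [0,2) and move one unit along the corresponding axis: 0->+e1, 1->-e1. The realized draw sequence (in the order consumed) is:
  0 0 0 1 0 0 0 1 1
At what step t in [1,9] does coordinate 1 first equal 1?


2

t=0: X=(-1), d=0 → +e1, X_1=(0)
t=1: X=(0), d=0 → +e1, X_2=(1)
t=2: X=(1), d=0 → +e1, X_3=(2)
t=3: X=(2), d=1 → -e1, X_4=(1)
t=4: X=(1), d=0 → +e1, X_5=(2)
t=5: X=(2), d=0 → +e1, X_6=(3)
t=6: X=(3), d=0 → +e1, X_7=(4)
t=7: X=(4), d=1 → -e1, X_8=(3)
t=8: X=(3), d=1 → -e1, X_9=(2)


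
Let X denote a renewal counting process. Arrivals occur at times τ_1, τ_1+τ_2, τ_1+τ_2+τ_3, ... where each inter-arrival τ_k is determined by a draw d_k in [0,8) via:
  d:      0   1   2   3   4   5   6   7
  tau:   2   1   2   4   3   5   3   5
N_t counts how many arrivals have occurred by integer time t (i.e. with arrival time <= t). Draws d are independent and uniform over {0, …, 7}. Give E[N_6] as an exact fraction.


Inter-arrival values over d=0..7: [2, 1, 2, 4, 3, 5, 3, 5]
Each d has probability 1/8, so the pmf of τ is: f(1) = 1/8, f(2) = 1/4, f(3) = 1/4, f(4) = 1/8, f(5) = 1/4
Renewal equation for m(n) = E[N_n]: condition on τ_1 = k (if k <= n, one arrival plus a fresh copy on the remaining n−k steps): m(n) = F(n) + Σ_{k<=n} f(k)·m(n−k), where F(n) = P(τ <= n) and m(0) = 0
m(1) = F(1) = 1/8
m(2) = F(2) + f(1)·m(1) = 3/8 + 1/8·1/8 = 25/64
m(3) = F(3) + f(1)·m(2) + f(2)·m(1) = 5/8 + 1/8·25/64 + 1/4·1/8 = 361/512
m(4) = F(4) + f(1)·m(3) + f(2)·m(2) + f(3)·m(1) = 3/4 + 1/8·361/512 + 1/4·25/64 + 1/4·1/8 = 3961/4096
m(5) = F(5) + f(1)·m(4) + f(2)·m(3) + f(3)·m(2) + f(4)·m(1) = 1 + 1/8·3961/4096 + 1/4·361/512 + 1/4·25/64 + 1/8·1/8 = 46217/32768
m(6) = F(6) + f(1)·m(5) + f(2)·m(4) + f(3)·m(3) + f(4)·m(2) + f(5)·m(1) = 1 + 1/8·46217/32768 + 1/4·3961/4096 + 1/4·361/512 + 1/8·25/64 + 1/4·1/8 = 438937/262144
E[N_6] = m(6) = 438937/262144

438937/262144


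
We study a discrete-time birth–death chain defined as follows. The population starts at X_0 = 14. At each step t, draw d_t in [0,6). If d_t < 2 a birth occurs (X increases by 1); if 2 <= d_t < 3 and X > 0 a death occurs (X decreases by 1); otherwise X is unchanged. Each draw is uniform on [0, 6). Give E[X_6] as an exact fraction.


X can drop by at most 1 per step and X_0 = 14 > T = 6, so X_t >= 14 − t >= 8 > 0 for every t <= 6: the floor at 0 (the 'and X > 0' condition) never binds. Hence X_6 = X_0 + Σ_{t<6} Y_t with i.i.d. increments Y_t = y(d_t) ∈ {+1, −1, 0}.
Outcome values over d=0..5: [1, 1, -1, 0, 0, 0]
Σy = 1, Σy² = 3, M = 6
μ = 1/6 = 1/6,  σ² = 3/6 − (1/6)² = 17/36
E[X_6] = 14 + 6·(1/6) = 15

15


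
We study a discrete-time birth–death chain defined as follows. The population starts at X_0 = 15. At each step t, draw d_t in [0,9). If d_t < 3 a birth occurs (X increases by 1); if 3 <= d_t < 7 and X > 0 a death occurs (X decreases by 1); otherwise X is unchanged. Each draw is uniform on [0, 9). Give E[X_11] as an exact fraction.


124/9

X can drop by at most 1 per step and X_0 = 15 > T = 11, so X_t >= 15 − t >= 4 > 0 for every t <= 11: the floor at 0 (the 'and X > 0' condition) never binds. Hence X_11 = X_0 + Σ_{t<11} Y_t with i.i.d. increments Y_t = y(d_t) ∈ {+1, −1, 0}.
Outcome values over d=0..8: [1, 1, 1, -1, -1, -1, -1, 0, 0]
Σy = -1, Σy² = 7, M = 9
μ = -1/9 = -1/9,  σ² = 7/9 − (-1/9)² = 62/81
E[X_11] = 15 + 11·(-1/9) = 124/9


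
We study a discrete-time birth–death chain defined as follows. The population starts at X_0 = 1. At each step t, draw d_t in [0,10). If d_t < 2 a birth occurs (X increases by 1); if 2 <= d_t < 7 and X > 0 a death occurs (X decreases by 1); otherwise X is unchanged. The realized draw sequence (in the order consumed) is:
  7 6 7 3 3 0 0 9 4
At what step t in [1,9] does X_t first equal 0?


2

t=0: X=1, d=7 → hold, X_1=1
t=1: X=1, d=6 → death, X_2=0
t=2: X=0, d=7 → hold, X_3=0
t=3: X=0, d=3 → hold, X_4=0
t=4: X=0, d=3 → hold, X_5=0
t=5: X=0, d=0 → birth, X_6=1
t=6: X=1, d=0 → birth, X_7=2
t=7: X=2, d=9 → hold, X_8=2
t=8: X=2, d=4 → death, X_9=1


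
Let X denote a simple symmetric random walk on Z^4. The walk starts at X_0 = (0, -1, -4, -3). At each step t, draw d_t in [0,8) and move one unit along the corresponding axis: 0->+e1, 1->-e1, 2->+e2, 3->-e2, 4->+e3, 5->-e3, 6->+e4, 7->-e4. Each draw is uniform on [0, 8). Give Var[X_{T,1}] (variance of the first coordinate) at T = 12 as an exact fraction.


3

Outcome values over d=0..7: [1, -1, 0, 0, 0, 0, 0, 0]
Σy = 0, Σy² = 2, M = 8
μ = 0/8 = 0,  σ² = 2/8 − (0)² = 1/4
Independent increments: Var[X_12] = 12·σ² = 12·(1/4) = 3


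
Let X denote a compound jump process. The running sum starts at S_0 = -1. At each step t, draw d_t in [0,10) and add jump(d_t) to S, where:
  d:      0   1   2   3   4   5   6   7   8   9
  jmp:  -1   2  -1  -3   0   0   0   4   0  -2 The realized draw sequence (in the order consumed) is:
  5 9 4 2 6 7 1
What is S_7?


t=0: S=-1, d=5, jump=0, S_1=-1
t=1: S=-1, d=9, jump=-2, S_2=-3
t=2: S=-3, d=4, jump=0, S_3=-3
t=3: S=-3, d=2, jump=-1, S_4=-4
t=4: S=-4, d=6, jump=0, S_5=-4
t=5: S=-4, d=7, jump=4, S_6=0
t=6: S=0, d=1, jump=2, S_7=2

2


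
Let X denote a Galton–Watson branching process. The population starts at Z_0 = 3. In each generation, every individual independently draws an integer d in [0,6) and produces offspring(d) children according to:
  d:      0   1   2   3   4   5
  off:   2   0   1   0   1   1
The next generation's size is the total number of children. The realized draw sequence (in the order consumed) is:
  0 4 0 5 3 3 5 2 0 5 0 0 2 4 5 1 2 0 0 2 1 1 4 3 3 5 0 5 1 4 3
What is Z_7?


2

gen 0: Z_0=3, draws=[0, 4, 0], offspring=[2, 1, 2], Z_1=5
gen 1: Z_1=5, draws=[5, 3, 3, 5, 2], offspring=[1, 0, 0, 1, 1], Z_2=3
gen 2: Z_2=3, draws=[0, 5, 0], offspring=[2, 1, 2], Z_3=5
gen 3: Z_3=5, draws=[0, 2, 4, 5, 1], offspring=[2, 1, 1, 1, 0], Z_4=5
gen 4: Z_4=5, draws=[2, 0, 0, 2, 1], offspring=[1, 2, 2, 1, 0], Z_5=6
gen 5: Z_5=6, draws=[1, 4, 3, 3, 5, 0], offspring=[0, 1, 0, 0, 1, 2], Z_6=4
gen 6: Z_6=4, draws=[5, 1, 4, 3], offspring=[1, 0, 1, 0], Z_7=2


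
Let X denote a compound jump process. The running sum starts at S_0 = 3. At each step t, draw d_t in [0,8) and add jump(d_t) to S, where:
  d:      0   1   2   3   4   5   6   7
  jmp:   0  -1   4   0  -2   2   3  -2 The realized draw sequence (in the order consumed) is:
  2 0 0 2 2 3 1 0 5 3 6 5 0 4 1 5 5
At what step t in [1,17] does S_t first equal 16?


t=0: S=3, d=2, jump=4, S_1=7
t=1: S=7, d=0, jump=0, S_2=7
t=2: S=7, d=0, jump=0, S_3=7
t=3: S=7, d=2, jump=4, S_4=11
t=4: S=11, d=2, jump=4, S_5=15
t=5: S=15, d=3, jump=0, S_6=15
t=6: S=15, d=1, jump=-1, S_7=14
t=7: S=14, d=0, jump=0, S_8=14
t=8: S=14, d=5, jump=2, S_9=16
t=9: S=16, d=3, jump=0, S_10=16
t=10: S=16, d=6, jump=3, S_11=19
t=11: S=19, d=5, jump=2, S_12=21
t=12: S=21, d=0, jump=0, S_13=21
t=13: S=21, d=4, jump=-2, S_14=19
t=14: S=19, d=1, jump=-1, S_15=18
t=15: S=18, d=5, jump=2, S_16=20
t=16: S=20, d=5, jump=2, S_17=22

9


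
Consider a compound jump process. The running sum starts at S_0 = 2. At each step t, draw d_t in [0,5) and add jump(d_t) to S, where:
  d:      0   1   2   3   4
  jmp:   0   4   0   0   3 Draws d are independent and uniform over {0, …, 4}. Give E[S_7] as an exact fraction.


Outcome values over d=0..4: [0, 4, 0, 0, 3]
Σy = 7, Σy² = 25, M = 5
μ = 7/5 = 7/5,  σ² = 25/5 − (7/5)² = 76/25
E[S_7] = 2 + 7·(7/5) = 59/5

59/5


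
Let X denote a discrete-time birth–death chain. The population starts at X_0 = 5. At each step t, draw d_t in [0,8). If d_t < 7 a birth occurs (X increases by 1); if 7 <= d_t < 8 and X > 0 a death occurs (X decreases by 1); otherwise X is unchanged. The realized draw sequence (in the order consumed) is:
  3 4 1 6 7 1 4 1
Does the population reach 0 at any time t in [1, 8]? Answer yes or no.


no

t=0: X=5, d=3 → birth, X_1=6
t=1: X=6, d=4 → birth, X_2=7
t=2: X=7, d=1 → birth, X_3=8
t=3: X=8, d=6 → birth, X_4=9
t=4: X=9, d=7 → death, X_5=8
t=5: X=8, d=1 → birth, X_6=9
t=6: X=9, d=4 → birth, X_7=10
t=7: X=10, d=1 → birth, X_8=11


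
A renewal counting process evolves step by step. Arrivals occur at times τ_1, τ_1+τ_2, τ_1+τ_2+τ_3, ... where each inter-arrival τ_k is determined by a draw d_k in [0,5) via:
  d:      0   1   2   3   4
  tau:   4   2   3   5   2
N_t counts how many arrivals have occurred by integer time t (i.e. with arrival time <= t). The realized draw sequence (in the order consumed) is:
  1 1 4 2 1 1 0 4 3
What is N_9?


draw d_1=1: τ_1=2, arrival time A_1=2
draw d_2=1: τ_2=2, arrival time A_2=4
draw d_3=4: τ_3=2, arrival time A_3=6
draw d_4=2: τ_4=3, arrival time A_4=9
draw d_5=1: τ_5=2, arrival time A_5=11
draw d_6=1: τ_6=2, arrival time A_6=13
draw d_7=0: τ_7=4, arrival time A_7=17
draw d_8=4: τ_8=2, arrival time A_8=19
draw d_9=3: τ_9=5, arrival time A_9=24
N_t over t=0..9: 0:0 1:0 2:1 3:1 4:2 5:2 6:3 7:3 8:3 9:4

4


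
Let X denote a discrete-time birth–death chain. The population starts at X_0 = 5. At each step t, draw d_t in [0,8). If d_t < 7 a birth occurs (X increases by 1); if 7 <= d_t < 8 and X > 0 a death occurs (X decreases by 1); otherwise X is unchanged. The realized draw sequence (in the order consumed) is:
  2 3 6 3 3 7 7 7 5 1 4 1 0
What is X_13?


12

t=0: X=5, d=2 → birth, X_1=6
t=1: X=6, d=3 → birth, X_2=7
t=2: X=7, d=6 → birth, X_3=8
t=3: X=8, d=3 → birth, X_4=9
t=4: X=9, d=3 → birth, X_5=10
t=5: X=10, d=7 → death, X_6=9
t=6: X=9, d=7 → death, X_7=8
t=7: X=8, d=7 → death, X_8=7
t=8: X=7, d=5 → birth, X_9=8
t=9: X=8, d=1 → birth, X_10=9
t=10: X=9, d=4 → birth, X_11=10
t=11: X=10, d=1 → birth, X_12=11
t=12: X=11, d=0 → birth, X_13=12


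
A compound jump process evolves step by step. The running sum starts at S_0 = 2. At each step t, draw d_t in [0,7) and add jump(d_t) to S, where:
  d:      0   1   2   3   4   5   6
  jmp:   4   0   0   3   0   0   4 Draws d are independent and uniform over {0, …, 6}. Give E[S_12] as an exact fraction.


146/7

Outcome values over d=0..6: [4, 0, 0, 3, 0, 0, 4]
Σy = 11, Σy² = 41, M = 7
μ = 11/7 = 11/7,  σ² = 41/7 − (11/7)² = 166/49
E[S_12] = 2 + 12·(11/7) = 146/7


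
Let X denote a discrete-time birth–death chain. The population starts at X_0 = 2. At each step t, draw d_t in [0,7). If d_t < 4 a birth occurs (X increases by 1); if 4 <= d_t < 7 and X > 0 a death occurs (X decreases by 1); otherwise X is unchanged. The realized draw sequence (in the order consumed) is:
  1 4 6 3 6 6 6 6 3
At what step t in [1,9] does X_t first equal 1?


t=0: X=2, d=1 → birth, X_1=3
t=1: X=3, d=4 → death, X_2=2
t=2: X=2, d=6 → death, X_3=1
t=3: X=1, d=3 → birth, X_4=2
t=4: X=2, d=6 → death, X_5=1
t=5: X=1, d=6 → death, X_6=0
t=6: X=0, d=6 → hold, X_7=0
t=7: X=0, d=6 → hold, X_8=0
t=8: X=0, d=3 → birth, X_9=1

3


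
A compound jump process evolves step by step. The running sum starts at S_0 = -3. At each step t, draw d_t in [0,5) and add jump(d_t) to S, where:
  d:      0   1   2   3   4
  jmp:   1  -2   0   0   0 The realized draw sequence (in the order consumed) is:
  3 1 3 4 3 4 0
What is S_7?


-4

t=0: S=-3, d=3, jump=0, S_1=-3
t=1: S=-3, d=1, jump=-2, S_2=-5
t=2: S=-5, d=3, jump=0, S_3=-5
t=3: S=-5, d=4, jump=0, S_4=-5
t=4: S=-5, d=3, jump=0, S_5=-5
t=5: S=-5, d=4, jump=0, S_6=-5
t=6: S=-5, d=0, jump=1, S_7=-4


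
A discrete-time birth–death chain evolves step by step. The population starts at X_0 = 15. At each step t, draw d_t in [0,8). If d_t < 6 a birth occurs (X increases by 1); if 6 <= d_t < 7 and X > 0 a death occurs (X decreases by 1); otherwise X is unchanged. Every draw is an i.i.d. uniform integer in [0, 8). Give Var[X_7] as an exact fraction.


217/64

X can drop by at most 1 per step and X_0 = 15 > T = 7, so X_t >= 15 − t >= 8 > 0 for every t <= 7: the floor at 0 (the 'and X > 0' condition) never binds. Hence X_7 = X_0 + Σ_{t<7} Y_t with i.i.d. increments Y_t = y(d_t) ∈ {+1, −1, 0}.
Outcome values over d=0..7: [1, 1, 1, 1, 1, 1, -1, 0]
Σy = 5, Σy² = 7, M = 8
μ = 5/8 = 5/8,  σ² = 7/8 − (5/8)² = 31/64
Independent increments: Var[X_7] = 7·σ² = 7·(31/64) = 217/64


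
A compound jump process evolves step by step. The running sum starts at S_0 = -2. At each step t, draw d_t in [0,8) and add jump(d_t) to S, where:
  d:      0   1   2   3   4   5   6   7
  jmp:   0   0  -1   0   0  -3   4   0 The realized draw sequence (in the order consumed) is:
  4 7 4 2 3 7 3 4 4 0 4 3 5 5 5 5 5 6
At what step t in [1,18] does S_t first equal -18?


17

t=0: S=-2, d=4, jump=0, S_1=-2
t=1: S=-2, d=7, jump=0, S_2=-2
t=2: S=-2, d=4, jump=0, S_3=-2
t=3: S=-2, d=2, jump=-1, S_4=-3
t=4: S=-3, d=3, jump=0, S_5=-3
t=5: S=-3, d=7, jump=0, S_6=-3
t=6: S=-3, d=3, jump=0, S_7=-3
t=7: S=-3, d=4, jump=0, S_8=-3
t=8: S=-3, d=4, jump=0, S_9=-3
t=9: S=-3, d=0, jump=0, S_10=-3
t=10: S=-3, d=4, jump=0, S_11=-3
t=11: S=-3, d=3, jump=0, S_12=-3
t=12: S=-3, d=5, jump=-3, S_13=-6
t=13: S=-6, d=5, jump=-3, S_14=-9
t=14: S=-9, d=5, jump=-3, S_15=-12
t=15: S=-12, d=5, jump=-3, S_16=-15
t=16: S=-15, d=5, jump=-3, S_17=-18
t=17: S=-18, d=6, jump=4, S_18=-14


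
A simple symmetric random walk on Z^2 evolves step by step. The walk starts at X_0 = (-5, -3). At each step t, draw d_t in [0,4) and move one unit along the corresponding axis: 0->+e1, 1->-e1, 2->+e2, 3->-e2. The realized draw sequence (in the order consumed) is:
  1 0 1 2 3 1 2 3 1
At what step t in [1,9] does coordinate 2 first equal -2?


t=0: X=(-5, -3), d=1 → -e1, X_1=(-6, -3)
t=1: X=(-6, -3), d=0 → +e1, X_2=(-5, -3)
t=2: X=(-5, -3), d=1 → -e1, X_3=(-6, -3)
t=3: X=(-6, -3), d=2 → +e2, X_4=(-6, -2)
t=4: X=(-6, -2), d=3 → -e2, X_5=(-6, -3)
t=5: X=(-6, -3), d=1 → -e1, X_6=(-7, -3)
t=6: X=(-7, -3), d=2 → +e2, X_7=(-7, -2)
t=7: X=(-7, -2), d=3 → -e2, X_8=(-7, -3)
t=8: X=(-7, -3), d=1 → -e1, X_9=(-8, -3)

4


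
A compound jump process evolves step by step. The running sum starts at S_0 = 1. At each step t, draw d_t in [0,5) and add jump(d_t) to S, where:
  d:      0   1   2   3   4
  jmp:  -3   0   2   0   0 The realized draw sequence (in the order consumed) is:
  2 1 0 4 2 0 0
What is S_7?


t=0: S=1, d=2, jump=2, S_1=3
t=1: S=3, d=1, jump=0, S_2=3
t=2: S=3, d=0, jump=-3, S_3=0
t=3: S=0, d=4, jump=0, S_4=0
t=4: S=0, d=2, jump=2, S_5=2
t=5: S=2, d=0, jump=-3, S_6=-1
t=6: S=-1, d=0, jump=-3, S_7=-4

-4


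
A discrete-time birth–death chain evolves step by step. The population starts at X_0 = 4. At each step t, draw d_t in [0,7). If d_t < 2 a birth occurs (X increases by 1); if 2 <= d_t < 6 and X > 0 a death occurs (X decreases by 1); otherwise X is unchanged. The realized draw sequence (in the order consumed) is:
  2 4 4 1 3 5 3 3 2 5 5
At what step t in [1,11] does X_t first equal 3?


1

t=0: X=4, d=2 → death, X_1=3
t=1: X=3, d=4 → death, X_2=2
t=2: X=2, d=4 → death, X_3=1
t=3: X=1, d=1 → birth, X_4=2
t=4: X=2, d=3 → death, X_5=1
t=5: X=1, d=5 → death, X_6=0
t=6: X=0, d=3 → hold, X_7=0
t=7: X=0, d=3 → hold, X_8=0
t=8: X=0, d=2 → hold, X_9=0
t=9: X=0, d=5 → hold, X_10=0
t=10: X=0, d=5 → hold, X_11=0


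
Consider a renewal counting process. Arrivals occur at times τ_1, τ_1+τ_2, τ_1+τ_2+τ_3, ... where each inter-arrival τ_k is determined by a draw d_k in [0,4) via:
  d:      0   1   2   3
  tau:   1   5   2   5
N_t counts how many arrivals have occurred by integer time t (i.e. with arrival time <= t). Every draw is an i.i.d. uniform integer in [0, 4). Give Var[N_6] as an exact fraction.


Inter-arrival values over d=0..3: [1, 5, 2, 5]
Each d has probability 1/4, so the pmf of τ is: f(1) = 1/4, f(2) = 1/4, f(5) = 1/2
Let p_n(j) = P(N_n = j), with p_0 = [1]. Condition on τ_1: p_n(0) = P(τ > n), and for j >= 1, p_n(j) = Σ_{k<=n} f(k)·p_{n−k}(j−1)
p_1 = [3/4, 1/4]  (j = 0..1)
p_2 = [1/2, 7/16, 1/16]  (j = 0..2)
p_3 = [1/2, 5/16, 11/64, 1/64]  (j = 0..3)
p_4 = [1/2, 1/4, 3/16, 15/256, 1/256]  (j = 0..4)
p_5 = [0, 3/4, 9/64, 23/256, 19/1024, 1/1024]  (j = 0..5)
p_6 = [0, 1/2, 3/8, 21/256, 19/512, 23/4096, 1/4096]  (j = 0..6)
E[N_6] = Σ j·p_6(j) = 6857/4096;  E[N_6²] = Σ j²·p_6(j) = 14259/4096
Var[N_6] = 14259/4096 − (6857/4096)² = 11386415/16777216

11386415/16777216


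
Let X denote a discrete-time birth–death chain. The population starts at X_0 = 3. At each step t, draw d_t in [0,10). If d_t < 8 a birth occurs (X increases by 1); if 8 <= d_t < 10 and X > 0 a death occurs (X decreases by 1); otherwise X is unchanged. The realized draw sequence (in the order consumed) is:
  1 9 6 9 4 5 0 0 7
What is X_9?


t=0: X=3, d=1 → birth, X_1=4
t=1: X=4, d=9 → death, X_2=3
t=2: X=3, d=6 → birth, X_3=4
t=3: X=4, d=9 → death, X_4=3
t=4: X=3, d=4 → birth, X_5=4
t=5: X=4, d=5 → birth, X_6=5
t=6: X=5, d=0 → birth, X_7=6
t=7: X=6, d=0 → birth, X_8=7
t=8: X=7, d=7 → birth, X_9=8

8


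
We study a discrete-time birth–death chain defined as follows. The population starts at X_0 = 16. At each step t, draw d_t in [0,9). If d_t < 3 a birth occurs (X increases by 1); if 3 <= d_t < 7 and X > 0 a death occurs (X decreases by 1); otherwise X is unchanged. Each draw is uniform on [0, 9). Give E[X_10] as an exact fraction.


X can drop by at most 1 per step and X_0 = 16 > T = 10, so X_t >= 16 − t >= 6 > 0 for every t <= 10: the floor at 0 (the 'and X > 0' condition) never binds. Hence X_10 = X_0 + Σ_{t<10} Y_t with i.i.d. increments Y_t = y(d_t) ∈ {+1, −1, 0}.
Outcome values over d=0..8: [1, 1, 1, -1, -1, -1, -1, 0, 0]
Σy = -1, Σy² = 7, M = 9
μ = -1/9 = -1/9,  σ² = 7/9 − (-1/9)² = 62/81
E[X_10] = 16 + 10·(-1/9) = 134/9

134/9


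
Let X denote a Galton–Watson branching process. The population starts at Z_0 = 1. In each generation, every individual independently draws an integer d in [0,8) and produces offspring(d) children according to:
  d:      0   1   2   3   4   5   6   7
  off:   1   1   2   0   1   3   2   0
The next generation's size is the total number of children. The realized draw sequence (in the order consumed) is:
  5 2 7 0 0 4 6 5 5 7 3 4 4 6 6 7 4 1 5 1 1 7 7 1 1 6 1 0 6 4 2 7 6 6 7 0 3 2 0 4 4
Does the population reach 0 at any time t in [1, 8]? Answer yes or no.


gen 0: Z_0=1, draws=[5], offspring=[3], Z_1=3
gen 1: Z_1=3, draws=[2, 7, 0], offspring=[2, 0, 1], Z_2=3
gen 2: Z_2=3, draws=[0, 4, 6], offspring=[1, 1, 2], Z_3=4
gen 3: Z_3=4, draws=[5, 5, 7, 3], offspring=[3, 3, 0, 0], Z_4=6
gen 4: Z_4=6, draws=[4, 4, 6, 6, 7, 4], offspring=[1, 1, 2, 2, 0, 1], Z_5=7
gen 5: Z_5=7, draws=[1, 5, 1, 1, 7, 7, 1], offspring=[1, 3, 1, 1, 0, 0, 1], Z_6=7
gen 6: Z_6=7, draws=[1, 6, 1, 0, 6, 4, 2], offspring=[1, 2, 1, 1, 2, 1, 2], Z_7=10
gen 7: Z_7=10, draws=[7, 6, 6, 7, 0, 3, 2, 0, 4, 4], offspring=[0, 2, 2, 0, 1, 0, 2, 1, 1, 1], Z_8=10

no


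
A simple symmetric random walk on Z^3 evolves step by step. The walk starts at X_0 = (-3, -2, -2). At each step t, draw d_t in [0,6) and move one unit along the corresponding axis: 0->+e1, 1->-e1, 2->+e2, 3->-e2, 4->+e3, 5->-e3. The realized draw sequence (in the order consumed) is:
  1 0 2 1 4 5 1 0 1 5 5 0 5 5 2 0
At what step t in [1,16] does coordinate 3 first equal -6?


14

t=0: X=(-3, -2, -2), d=1 → -e1, X_1=(-4, -2, -2)
t=1: X=(-4, -2, -2), d=0 → +e1, X_2=(-3, -2, -2)
t=2: X=(-3, -2, -2), d=2 → +e2, X_3=(-3, -1, -2)
t=3: X=(-3, -1, -2), d=1 → -e1, X_4=(-4, -1, -2)
t=4: X=(-4, -1, -2), d=4 → +e3, X_5=(-4, -1, -1)
t=5: X=(-4, -1, -1), d=5 → -e3, X_6=(-4, -1, -2)
t=6: X=(-4, -1, -2), d=1 → -e1, X_7=(-5, -1, -2)
t=7: X=(-5, -1, -2), d=0 → +e1, X_8=(-4, -1, -2)
t=8: X=(-4, -1, -2), d=1 → -e1, X_9=(-5, -1, -2)
t=9: X=(-5, -1, -2), d=5 → -e3, X_10=(-5, -1, -3)
t=10: X=(-5, -1, -3), d=5 → -e3, X_11=(-5, -1, -4)
t=11: X=(-5, -1, -4), d=0 → +e1, X_12=(-4, -1, -4)
t=12: X=(-4, -1, -4), d=5 → -e3, X_13=(-4, -1, -5)
t=13: X=(-4, -1, -5), d=5 → -e3, X_14=(-4, -1, -6)
t=14: X=(-4, -1, -6), d=2 → +e2, X_15=(-4, 0, -6)
t=15: X=(-4, 0, -6), d=0 → +e1, X_16=(-3, 0, -6)


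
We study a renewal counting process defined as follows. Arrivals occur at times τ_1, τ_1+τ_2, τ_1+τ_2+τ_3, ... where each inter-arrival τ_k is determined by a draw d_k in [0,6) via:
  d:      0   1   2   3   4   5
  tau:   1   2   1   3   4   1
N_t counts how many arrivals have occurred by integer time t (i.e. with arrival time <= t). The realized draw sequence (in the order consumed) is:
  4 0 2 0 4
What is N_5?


2

draw d_1=4: τ_1=4, arrival time A_1=4
draw d_2=0: τ_2=1, arrival time A_2=5
draw d_3=2: τ_3=1, arrival time A_3=6
draw d_4=0: τ_4=1, arrival time A_4=7
draw d_5=4: τ_5=4, arrival time A_5=11
N_t over t=0..5: 0:0 1:0 2:0 3:0 4:1 5:2


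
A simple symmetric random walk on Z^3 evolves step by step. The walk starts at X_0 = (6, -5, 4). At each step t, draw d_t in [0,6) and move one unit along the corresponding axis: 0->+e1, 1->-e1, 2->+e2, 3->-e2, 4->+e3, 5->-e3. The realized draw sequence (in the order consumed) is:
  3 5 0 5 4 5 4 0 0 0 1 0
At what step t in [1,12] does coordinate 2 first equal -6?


t=0: X=(6, -5, 4), d=3 → -e2, X_1=(6, -6, 4)
t=1: X=(6, -6, 4), d=5 → -e3, X_2=(6, -6, 3)
t=2: X=(6, -6, 3), d=0 → +e1, X_3=(7, -6, 3)
t=3: X=(7, -6, 3), d=5 → -e3, X_4=(7, -6, 2)
t=4: X=(7, -6, 2), d=4 → +e3, X_5=(7, -6, 3)
t=5: X=(7, -6, 3), d=5 → -e3, X_6=(7, -6, 2)
t=6: X=(7, -6, 2), d=4 → +e3, X_7=(7, -6, 3)
t=7: X=(7, -6, 3), d=0 → +e1, X_8=(8, -6, 3)
t=8: X=(8, -6, 3), d=0 → +e1, X_9=(9, -6, 3)
t=9: X=(9, -6, 3), d=0 → +e1, X_10=(10, -6, 3)
t=10: X=(10, -6, 3), d=1 → -e1, X_11=(9, -6, 3)
t=11: X=(9, -6, 3), d=0 → +e1, X_12=(10, -6, 3)

1


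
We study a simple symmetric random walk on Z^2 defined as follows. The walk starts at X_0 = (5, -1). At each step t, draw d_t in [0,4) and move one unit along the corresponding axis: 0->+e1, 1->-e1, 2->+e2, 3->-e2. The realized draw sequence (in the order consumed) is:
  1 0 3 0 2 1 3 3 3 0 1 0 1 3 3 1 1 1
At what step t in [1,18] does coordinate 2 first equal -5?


t=0: X=(5, -1), d=1 → -e1, X_1=(4, -1)
t=1: X=(4, -1), d=0 → +e1, X_2=(5, -1)
t=2: X=(5, -1), d=3 → -e2, X_3=(5, -2)
t=3: X=(5, -2), d=0 → +e1, X_4=(6, -2)
t=4: X=(6, -2), d=2 → +e2, X_5=(6, -1)
t=5: X=(6, -1), d=1 → -e1, X_6=(5, -1)
t=6: X=(5, -1), d=3 → -e2, X_7=(5, -2)
t=7: X=(5, -2), d=3 → -e2, X_8=(5, -3)
t=8: X=(5, -3), d=3 → -e2, X_9=(5, -4)
t=9: X=(5, -4), d=0 → +e1, X_10=(6, -4)
t=10: X=(6, -4), d=1 → -e1, X_11=(5, -4)
t=11: X=(5, -4), d=0 → +e1, X_12=(6, -4)
t=12: X=(6, -4), d=1 → -e1, X_13=(5, -4)
t=13: X=(5, -4), d=3 → -e2, X_14=(5, -5)
t=14: X=(5, -5), d=3 → -e2, X_15=(5, -6)
t=15: X=(5, -6), d=1 → -e1, X_16=(4, -6)
t=16: X=(4, -6), d=1 → -e1, X_17=(3, -6)
t=17: X=(3, -6), d=1 → -e1, X_18=(2, -6)

14


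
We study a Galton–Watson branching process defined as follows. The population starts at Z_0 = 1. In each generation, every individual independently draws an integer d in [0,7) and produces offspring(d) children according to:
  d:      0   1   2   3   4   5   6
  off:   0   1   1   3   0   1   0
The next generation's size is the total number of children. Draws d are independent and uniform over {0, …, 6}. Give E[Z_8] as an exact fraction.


Outcome values over d=0..6: [0, 1, 1, 3, 0, 1, 0]
Σy = 6, Σy² = 12, M = 7
μ = 6/7 = 6/7,  σ² = 12/7 − (6/7)² = 48/49
E[Z_0] = 1
E[Z_1] = 6/7·E[Z_0] = 6/7
E[Z_2] = 6/7·E[Z_1] = 36/49
E[Z_3] = 6/7·E[Z_2] = 216/343
E[Z_4] = 6/7·E[Z_3] = 1296/2401
E[Z_5] = 6/7·E[Z_4] = 7776/16807
E[Z_6] = 6/7·E[Z_5] = 46656/117649
E[Z_7] = 6/7·E[Z_6] = 279936/823543
E[Z_8] = 6/7·E[Z_7] = 1679616/5764801

1679616/5764801


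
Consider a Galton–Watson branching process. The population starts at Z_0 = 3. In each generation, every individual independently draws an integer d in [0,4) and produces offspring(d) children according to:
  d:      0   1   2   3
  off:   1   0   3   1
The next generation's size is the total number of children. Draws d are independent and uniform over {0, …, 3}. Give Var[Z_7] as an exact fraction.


Outcome values over d=0..3: [1, 0, 3, 1]
Σy = 5, Σy² = 11, M = 4
μ = 5/4 = 5/4,  σ² = 11/4 − (5/4)² = 19/16
V_0 = 0, E_0 = 3
V_1 = 19/16·E_0 + (5/4)²·V_0 = 57/16;  E_1 = 15/4
V_2 = 19/16·E_1 + (5/4)²·V_1 = 2565/256;  E_2 = 75/16
V_3 = 19/16·E_2 + (5/4)²·V_2 = 86925/4096;  E_3 = 375/64
V_4 = 19/16·E_3 + (5/4)²·V_3 = 2629125/65536;  E_4 = 1875/256
V_5 = 19/16·E_4 + (5/4)²·V_4 = 74848125/1048576;  E_5 = 9375/1024
V_6 = 19/16·E_5 + (5/4)²·V_5 = 2053603125/16777216;  E_6 = 46875/4096
V_7 = 19/16·E_6 + (5/4)²·V_6 = 54988078125/268435456;  E_7 = 234375/16384

54988078125/268435456


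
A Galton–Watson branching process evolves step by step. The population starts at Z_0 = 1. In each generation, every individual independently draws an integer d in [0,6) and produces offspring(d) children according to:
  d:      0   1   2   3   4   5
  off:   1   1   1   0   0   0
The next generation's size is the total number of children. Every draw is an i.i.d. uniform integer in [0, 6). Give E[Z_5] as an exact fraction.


Outcome values over d=0..5: [1, 1, 1, 0, 0, 0]
Σy = 3, Σy² = 3, M = 6
μ = 3/6 = 1/2,  σ² = 3/6 − (1/2)² = 1/4
E[Z_0] = 1
E[Z_1] = 1/2·E[Z_0] = 1/2
E[Z_2] = 1/2·E[Z_1] = 1/4
E[Z_3] = 1/2·E[Z_2] = 1/8
E[Z_4] = 1/2·E[Z_3] = 1/16
E[Z_5] = 1/2·E[Z_4] = 1/32

1/32


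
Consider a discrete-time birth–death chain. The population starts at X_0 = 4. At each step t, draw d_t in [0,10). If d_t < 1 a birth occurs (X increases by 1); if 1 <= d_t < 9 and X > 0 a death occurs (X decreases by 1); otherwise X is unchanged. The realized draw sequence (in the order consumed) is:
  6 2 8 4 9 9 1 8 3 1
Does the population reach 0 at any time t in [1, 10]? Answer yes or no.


t=0: X=4, d=6 → death, X_1=3
t=1: X=3, d=2 → death, X_2=2
t=2: X=2, d=8 → death, X_3=1
t=3: X=1, d=4 → death, X_4=0
t=4: X=0, d=9 → hold, X_5=0
t=5: X=0, d=9 → hold, X_6=0
t=6: X=0, d=1 → hold, X_7=0
t=7: X=0, d=8 → hold, X_8=0
t=8: X=0, d=3 → hold, X_9=0
t=9: X=0, d=1 → hold, X_10=0

yes
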